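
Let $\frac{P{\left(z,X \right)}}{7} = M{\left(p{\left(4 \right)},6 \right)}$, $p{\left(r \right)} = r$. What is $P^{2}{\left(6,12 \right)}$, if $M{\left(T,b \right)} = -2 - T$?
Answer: $1764$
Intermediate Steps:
$P{\left(z,X \right)} = -42$ ($P{\left(z,X \right)} = 7 \left(-2 - 4\right) = 7 \left(-6\right) = -42$)
$P^{2}{\left(6,12 \right)} = \left(-42\right)^{2} = 1764$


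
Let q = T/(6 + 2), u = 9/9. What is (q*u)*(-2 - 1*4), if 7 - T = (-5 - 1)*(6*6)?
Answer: -669/4 ≈ -167.25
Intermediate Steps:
T = 223 (T = 7 - (-5 - 1)*6*6 = 7 - (-6)*36 = 7 - 1*(-216) = 7 + 216 = 223)
u = 1 (u = 9*(⅑) = 1)
q = 223/8 (q = 223/(6 + 2) = 223/8 ≈ 27.875)
(q*u)*(-2 - 1*4) = ((223/8)*1)*(-2 - 1*4) = 223*(-2 - 4)/8 = (223/8)*(-6) = -669/4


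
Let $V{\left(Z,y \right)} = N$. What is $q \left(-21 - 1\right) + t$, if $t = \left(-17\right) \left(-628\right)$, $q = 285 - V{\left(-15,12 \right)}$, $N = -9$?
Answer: $4208$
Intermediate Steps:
$V{\left(Z,y \right)} = -9$
$q = 294$ ($q = 285 - -9 = 285 + 9 = 294$)
$t = 10676$
$q \left(-21 - 1\right) + t = 294 \left(-21 - 1\right) + 10676 = 294 \left(-22\right) + 10676 = -6468 + 10676 = 4208$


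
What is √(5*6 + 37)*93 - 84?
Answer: -84 + 93*√67 ≈ 677.24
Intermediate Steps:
√(5*6 + 37)*93 - 84 = √(30 + 37)*93 - 84 = √67*93 - 84 = 93*√67 - 84 = -84 + 93*√67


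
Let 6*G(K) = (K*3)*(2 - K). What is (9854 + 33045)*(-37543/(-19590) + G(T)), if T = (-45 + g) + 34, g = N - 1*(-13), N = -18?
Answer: -119405805883/19590 ≈ -6.0952e+6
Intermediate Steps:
g = -5 (g = -18 - 1*(-13) = -18 + 13 = -5)
T = -16 (T = (-45 - 5) + 34 = -50 + 34 = -16)
G(K) = K*(2 - K)/2 (G(K) = ((K*3)*(2 - K))/6 = ((3*K)*(2 - K))/6 = (3*K*(2 - K))/6 = K*(2 - K)/2)
(9854 + 33045)*(-37543/(-19590) + G(T)) = (9854 + 33045)*(-37543/(-19590) + (1/2)*(-16)*(2 - 1*(-16))) = 42899*(-37543*(-1/19590) + (1/2)*(-16)*(2 + 16)) = 42899*(37543/19590 + (1/2)*(-16)*18) = 42899*(37543/19590 - 144) = 42899*(-2783417/19590) = -119405805883/19590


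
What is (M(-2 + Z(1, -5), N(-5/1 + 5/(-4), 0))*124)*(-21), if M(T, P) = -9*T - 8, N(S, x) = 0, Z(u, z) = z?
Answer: -143220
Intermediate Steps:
M(T, P) = -8 - 9*T
(M(-2 + Z(1, -5), N(-5/1 + 5/(-4), 0))*124)*(-21) = ((-8 - 9*(-2 - 5))*124)*(-21) = ((-8 - 9*(-7))*124)*(-21) = ((-8 + 63)*124)*(-21) = (55*124)*(-21) = 6820*(-21) = -143220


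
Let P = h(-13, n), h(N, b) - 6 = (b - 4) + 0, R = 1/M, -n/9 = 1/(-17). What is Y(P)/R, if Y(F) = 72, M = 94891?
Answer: 6832152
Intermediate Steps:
n = 9/17 (n = -9/(-17) = -9*(-1/17) = 9/17 ≈ 0.52941)
R = 1/94891 ≈ 1.0538e-5
h(N, b) = 2 + b (h(N, b) = 6 + ((b - 4) + 0) = 6 + ((-4 + b) + 0) = 6 + (-4 + b) = 2 + b)
P = 43/17 (P = 2 + 9/17 = 43/17 ≈ 2.5294)
Y(P)/R = 72/(1/94891) = 72*94891 = 6832152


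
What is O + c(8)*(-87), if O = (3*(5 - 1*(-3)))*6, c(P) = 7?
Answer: -465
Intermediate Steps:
O = 144 (O = (3*(5 + 3))*6 = (3*8)*6 = 24*6 = 144)
O + c(8)*(-87) = 144 + 7*(-87) = 144 - 609 = -465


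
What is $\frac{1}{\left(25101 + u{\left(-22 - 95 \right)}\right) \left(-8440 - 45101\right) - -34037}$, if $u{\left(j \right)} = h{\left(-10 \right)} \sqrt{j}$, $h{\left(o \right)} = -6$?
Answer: $- \frac{335974651}{451518883028818297} - \frac{481869 i \sqrt{13}}{903037766057636594} \approx -7.441 \cdot 10^{-10} - 1.924 \cdot 10^{-12} i$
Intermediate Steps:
$u{\left(j \right)} = - 6 \sqrt{j}$
$\frac{1}{\left(25101 + u{\left(-22 - 95 \right)}\right) \left(-8440 - 45101\right) - -34037} = \frac{1}{\left(25101 - 6 \sqrt{-22 - 95}\right) \left(-8440 - 45101\right) - -34037} = \frac{1}{\left(25101 - 6 \sqrt{-117}\right) \left(-53541\right) + 34037} = \frac{1}{\left(25101 - 6 \cdot 3 i \sqrt{13}\right) \left(-53541\right) + 34037} = \frac{1}{\left(25101 - 18 i \sqrt{13}\right) \left(-53541\right) + 34037} = \frac{1}{\left(-1343932641 + 963738 i \sqrt{13}\right) + 34037} = \frac{1}{-1343898604 + 963738 i \sqrt{13}}$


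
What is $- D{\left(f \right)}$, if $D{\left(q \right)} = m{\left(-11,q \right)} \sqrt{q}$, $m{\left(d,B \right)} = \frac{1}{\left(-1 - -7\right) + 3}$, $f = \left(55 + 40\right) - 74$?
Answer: $- \frac{\sqrt{21}}{9} \approx -0.50918$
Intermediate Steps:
$f = 21$ ($f = 95 - 74 = 21$)
$m{\left(d,B \right)} = \frac{1}{9}$ ($m{\left(d,B \right)} = \frac{1}{\left(-1 + 7\right) + 3} = \frac{1}{6 + 3} = \frac{1}{9}$)
$D{\left(q \right)} = \frac{\sqrt{q}}{9}$
$- D{\left(f \right)} = - \frac{\sqrt{21}}{9}$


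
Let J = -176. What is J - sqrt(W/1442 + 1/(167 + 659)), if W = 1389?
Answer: -176 - sqrt(35617297)/6077 ≈ -176.98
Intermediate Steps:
J - sqrt(W/1442 + 1/(167 + 659)) = -176 - sqrt(1389/1442 + 1/(167 + 659)) = -176 - sqrt(1389*(1/1442) + 1/826) = -176 - sqrt(1389/1442 + 1/826) = -176 - sqrt(5861/6077) = -176 - sqrt(35617297)/6077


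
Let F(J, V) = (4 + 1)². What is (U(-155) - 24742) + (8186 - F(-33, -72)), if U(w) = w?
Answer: -16736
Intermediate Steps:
F(J, V) = 25 (F(J, V) = 5² = 25)
(U(-155) - 24742) + (8186 - F(-33, -72)) = (-155 - 24742) + (8186 - 1*25) = -24897 + (8186 - 25) = -24897 + 8161 = -16736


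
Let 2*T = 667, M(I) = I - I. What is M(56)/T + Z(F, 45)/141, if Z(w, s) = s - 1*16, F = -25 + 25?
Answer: 29/141 ≈ 0.20567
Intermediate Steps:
M(I) = 0
F = 0
Z(w, s) = -16 + s (Z(w, s) = s - 16 = -16 + s)
T = 667/2 (T = (1/2)*667 = 667/2 ≈ 333.50)
M(56)/T + Z(F, 45)/141 = 0/(667/2) + (-16 + 45)/141 = 0*(2/667) + 29*(1/141) = 0 + 29/141 = 29/141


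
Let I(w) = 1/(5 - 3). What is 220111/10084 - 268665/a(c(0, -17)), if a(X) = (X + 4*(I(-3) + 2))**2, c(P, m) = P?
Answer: -67180169/25210 ≈ -2664.8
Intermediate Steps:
I(w) = 1/2
a(X) = (10 + X)**2 (a(X) = (X + 4*(1/2 + 2))**2 = (X + 4*(5/2))**2 = (X + 10)**2 = (10 + X)**2)
220111/10084 - 268665/a(c(0, -17)) = 220111/10084 - 268665/(10 + 0)**2 = 220111*(1/10084) - 268665/(10**2) = 220111/10084 - 268665/100 = 220111/10084 - 268665*1/100 = 220111/10084 - 53733/20 = -67180169/25210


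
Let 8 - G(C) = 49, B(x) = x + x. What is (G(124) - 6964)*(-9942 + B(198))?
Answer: 66869730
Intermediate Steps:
B(x) = 2*x
G(C) = -41 (G(C) = 8 - 1*49 = 8 - 49 = -41)
(G(124) - 6964)*(-9942 + B(198)) = (-41 - 6964)*(-9942 + 2*198) = -7005*(-9942 + 396) = -7005*(-9546) = 66869730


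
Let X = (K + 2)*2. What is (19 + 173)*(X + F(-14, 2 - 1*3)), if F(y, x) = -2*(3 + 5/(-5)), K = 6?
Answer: 2304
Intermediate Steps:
F(y, x) = -4 (F(y, x) = -2*(3 + 5*(-1/5)) = -2*(3 - 1) = -2*2 = -4)
X = 16 (X = (6 + 2)*2 = 8*2 = 16)
(19 + 173)*(X + F(-14, 2 - 1*3)) = (19 + 173)*(16 - 4) = 192*12 = 2304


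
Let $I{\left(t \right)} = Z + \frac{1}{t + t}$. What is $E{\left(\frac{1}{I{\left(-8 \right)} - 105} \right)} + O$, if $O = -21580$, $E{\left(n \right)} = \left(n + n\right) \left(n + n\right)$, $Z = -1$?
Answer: $- \frac{62146277196}{2879809} \approx -21580.0$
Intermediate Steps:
$I{\left(t \right)} = -1 + \frac{1}{2 t}$ ($I{\left(t \right)} = -1 + \frac{1}{t + t} = -1 + \frac{1}{2 t}$)
$E{\left(n \right)} = 4 n^{2}$ ($E{\left(n \right)} = 2 n 2 n = 4 n^{2}$)
$E{\left(\frac{1}{I{\left(-8 \right)} - 105} \right)} + O = 4 \left(\frac{1}{\frac{\frac{1}{2} - -8}{-8} - 105}\right)^{2} - 21580 = 4 \left(\frac{1}{- \frac{\frac{1}{2} + 8}{8} - 105}\right)^{2} - 21580 = 4 \left(\frac{1}{\left(- \frac{1}{8}\right) \frac{17}{2} - 105}\right)^{2} - 21580 = 4 \left(\frac{1}{- \frac{17}{16} - 105}\right)^{2} - 21580 = 4 \left(\frac{1}{- \frac{1697}{16}}\right)^{2} - 21580 = 4 \left(- \frac{16}{1697}\right)^{2} - 21580 = 4 \cdot \frac{256}{2879809} - 21580 = \frac{1024}{2879809} - 21580 = - \frac{62146277196}{2879809}$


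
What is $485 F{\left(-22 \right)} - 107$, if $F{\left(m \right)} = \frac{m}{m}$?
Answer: $378$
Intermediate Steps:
$F{\left(m \right)} = 1$
$485 F{\left(-22 \right)} - 107 = 485 \cdot 1 - 107 = 485 - 107 = 378$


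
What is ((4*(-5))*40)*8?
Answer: -6400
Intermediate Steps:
((4*(-5))*40)*8 = -20*40*8 = -800*8 = -6400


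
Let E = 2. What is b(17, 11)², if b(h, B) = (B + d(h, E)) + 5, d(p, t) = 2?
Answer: 324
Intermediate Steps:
b(h, B) = 7 + B (b(h, B) = (B + 2) + 5 = (2 + B) + 5 = 7 + B)
b(17, 11)² = (7 + 11)² = 18² = 324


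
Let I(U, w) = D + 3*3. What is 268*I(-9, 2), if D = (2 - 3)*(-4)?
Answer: 3484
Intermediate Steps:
D = 4 (D = -1*(-4) = 4)
I(U, w) = 13 (I(U, w) = 4 + 3*3 = 4 + 9 = 13)
268*I(-9, 2) = 268*13 = 3484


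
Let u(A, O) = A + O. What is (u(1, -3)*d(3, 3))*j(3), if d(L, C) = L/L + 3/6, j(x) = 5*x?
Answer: -45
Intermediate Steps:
d(L, C) = 3/2 (d(L, C) = 1 + 3*(⅙) = 1 + ½ = 3/2)
(u(1, -3)*d(3, 3))*j(3) = ((1 - 3)*(3/2))*(5*3) = -2*3/2*15 = -3*15 = -45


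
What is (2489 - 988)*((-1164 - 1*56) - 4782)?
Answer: -9009002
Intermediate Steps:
(2489 - 988)*((-1164 - 1*56) - 4782) = 1501*((-1164 - 56) - 4782) = 1501*(-1220 - 4782) = 1501*(-6002) = -9009002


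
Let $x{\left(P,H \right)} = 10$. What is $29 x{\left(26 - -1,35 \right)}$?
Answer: $290$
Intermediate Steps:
$29 x{\left(26 - -1,35 \right)} = 29 \cdot 10 = 290$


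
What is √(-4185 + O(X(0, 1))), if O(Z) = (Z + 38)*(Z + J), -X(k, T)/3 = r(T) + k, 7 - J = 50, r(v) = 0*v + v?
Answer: I*√5795 ≈ 76.125*I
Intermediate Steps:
r(v) = v (r(v) = 0 + v = v)
J = -43 (J = 7 - 1*50 = 7 - 50 = -43)
X(k, T) = -3*T - 3*k (X(k, T) = -3*(T + k) = -3*T - 3*k)
O(Z) = (-43 + Z)*(38 + Z) (O(Z) = (Z + 38)*(Z - 43) = (38 + Z)*(-43 + Z) = (-43 + Z)*(38 + Z))
√(-4185 + O(X(0, 1))) = √(-4185 + (-1634 + (-3*1 - 3*0)² - 5*(-3*1 - 3*0))) = √(-4185 + (-1634 + (-3 + 0)² - 5*(-3 + 0))) = √(-4185 + (-1634 + (-3)² - 5*(-3))) = √(-4185 + (-1634 + 9 + 15)) = √(-4185 - 1610) = √(-5795) = I*√5795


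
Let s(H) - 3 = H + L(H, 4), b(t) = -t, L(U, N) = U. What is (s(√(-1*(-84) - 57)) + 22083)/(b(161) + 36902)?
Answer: 7362/12247 + 2*√3/12247 ≈ 0.60141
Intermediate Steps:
s(H) = 3 + 2*H (s(H) = 3 + (H + H) = 3 + 2*H)
(s(√(-1*(-84) - 57)) + 22083)/(b(161) + 36902) = ((3 + 2*√(-1*(-84) - 57)) + 22083)/(-1*161 + 36902) = ((3 + 2*√(84 - 57)) + 22083)/(-161 + 36902) = ((3 + 2*√27) + 22083)/36741 = ((3 + 2*(3*√3)) + 22083)*(1/36741) = ((3 + 6*√3) + 22083)*(1/36741) = (22086 + 6*√3)*(1/36741) = 7362/12247 + 2*√3/12247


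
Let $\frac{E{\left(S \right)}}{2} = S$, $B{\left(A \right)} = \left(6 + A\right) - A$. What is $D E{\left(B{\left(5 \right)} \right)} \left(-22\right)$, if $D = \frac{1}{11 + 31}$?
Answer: $- \frac{44}{7} \approx -6.2857$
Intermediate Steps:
$D = \frac{1}{42} \approx 0.02381$
$B{\left(A \right)} = 6$
$E{\left(S \right)} = 2 S$
$D E{\left(B{\left(5 \right)} \right)} \left(-22\right) = \frac{2 \cdot 6}{42} \left(-22\right) = \frac{1}{42} \cdot 12 \left(-22\right) = \frac{2}{7} \left(-22\right) = - \frac{44}{7}$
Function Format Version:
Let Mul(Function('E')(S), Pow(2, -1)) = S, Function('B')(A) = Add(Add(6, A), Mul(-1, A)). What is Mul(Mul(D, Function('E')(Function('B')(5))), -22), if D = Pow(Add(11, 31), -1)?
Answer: Rational(-44, 7) ≈ -6.2857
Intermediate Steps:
D = Rational(1, 42) (D = Pow(42, -1) = Rational(1, 42) ≈ 0.023810)
Function('B')(A) = 6
Function('E')(S) = Mul(2, S)
Mul(Mul(D, Function('E')(Function('B')(5))), -22) = Mul(Mul(Rational(1, 42), Mul(2, 6)), -22) = Mul(Mul(Rational(1, 42), 12), -22) = Mul(Rational(2, 7), -22) = Rational(-44, 7)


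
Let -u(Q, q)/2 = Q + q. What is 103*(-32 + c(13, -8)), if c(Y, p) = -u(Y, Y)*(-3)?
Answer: -19364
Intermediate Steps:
u(Q, q) = -2*Q - 2*q (u(Q, q) = -2*(Q + q) = -2*Q - 2*q)
c(Y, p) = -12*Y (c(Y, p) = -(-2*Y - 2*Y)*(-3) = -(-4)*Y*(-3) = (4*Y)*(-3) = -12*Y)
103*(-32 + c(13, -8)) = 103*(-32 - 12*13) = 103*(-32 - 156) = 103*(-188) = -19364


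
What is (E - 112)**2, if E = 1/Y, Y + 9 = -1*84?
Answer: 108513889/8649 ≈ 12546.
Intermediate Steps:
Y = -93 (Y = -9 - 1*84 = -9 - 84 = -93)
E = -1/93 (E = 1/(-93) = -1/93 ≈ -0.010753)
(E - 112)**2 = (-1/93 - 112)**2 = (-10417/93)**2 = 108513889/8649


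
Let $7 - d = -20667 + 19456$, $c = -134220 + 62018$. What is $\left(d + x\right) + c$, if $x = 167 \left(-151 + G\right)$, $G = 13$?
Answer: $-94030$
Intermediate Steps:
$c = -72202$
$d = 1218$ ($d = 7 - \left(-20667 + 19456\right) = 7 - -1211 = 7 + 1211 = 1218$)
$x = -23046$ ($x = 167 \left(-151 + 13\right) = 167 \left(-138\right) = -23046$)
$\left(d + x\right) + c = \left(1218 - 23046\right) - 72202 = -21828 - 72202 = -94030$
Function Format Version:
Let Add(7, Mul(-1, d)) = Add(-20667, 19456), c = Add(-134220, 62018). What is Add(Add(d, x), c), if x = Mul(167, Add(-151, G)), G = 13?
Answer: -94030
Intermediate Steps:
c = -72202
d = 1218 (d = Add(7, Mul(-1, Add(-20667, 19456))) = Add(7, Mul(-1, -1211)) = Add(7, 1211) = 1218)
x = -23046 (x = Mul(167, Add(-151, 13)) = Mul(167, -138) = -23046)
Add(Add(d, x), c) = Add(Add(1218, -23046), -72202) = Add(-21828, -72202) = -94030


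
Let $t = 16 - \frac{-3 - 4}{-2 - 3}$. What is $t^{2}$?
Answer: $\frac{5329}{25} \approx 213.16$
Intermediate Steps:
$t = \frac{73}{5}$ ($t = 16 - - \frac{7}{-5} = 16 - \left(-7\right) \left(- \frac{1}{5}\right) = 16 - \frac{7}{5} = \frac{73}{5} \approx 14.6$)
$t^{2} = \left(\frac{73}{5}\right)^{2} = \frac{5329}{25}$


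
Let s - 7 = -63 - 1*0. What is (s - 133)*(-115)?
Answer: 21735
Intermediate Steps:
s = -56 (s = 7 + (-63 - 1*0) = 7 + (-63 + 0) = 7 - 63 = -56)
(s - 133)*(-115) = (-56 - 133)*(-115) = -189*(-115) = 21735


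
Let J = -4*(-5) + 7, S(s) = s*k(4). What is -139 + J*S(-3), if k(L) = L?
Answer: -463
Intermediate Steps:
S(s) = 4*s (S(s) = s*4 = 4*s)
J = 27 (J = 20 + 7 = 27)
-139 + J*S(-3) = -139 + 27*(4*(-3)) = -139 + 27*(-12) = -139 - 324 = -463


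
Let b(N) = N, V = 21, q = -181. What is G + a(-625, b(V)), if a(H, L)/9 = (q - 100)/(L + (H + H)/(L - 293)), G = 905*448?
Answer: 1410992696/3481 ≈ 4.0534e+5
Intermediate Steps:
G = 405440
a(H, L) = -2529/(L + 2*H/(-293 + L)) (a(H, L) = 9*((-181 - 100)/(L + (H + H)/(L - 293))) = 9*(-281/(L + (2*H)/(-293 + L))) = 9*(-281/(L + 2*H/(-293 + L))) = -2529/(L + 2*H/(-293 + L)))
G + a(-625, b(V)) = 405440 + 2529*(293 - 1*21)/(21**2 - 293*21 + 2*(-625)) = 405440 + 2529*(293 - 21)/(441 - 6153 - 1250) = 405440 + 2529*272/(-6962) = 405440 + 2529*(-1/6962)*272 = 405440 - 343944/3481 = 1410992696/3481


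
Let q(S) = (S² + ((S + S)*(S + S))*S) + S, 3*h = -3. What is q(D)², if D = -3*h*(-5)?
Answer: 176624100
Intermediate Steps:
h = -1 (h = (⅓)*(-3) = -1)
D = -15 (D = -3*(-1)*(-5) = 3*(-5) = -15)
q(S) = S + S² + 4*S³ (q(S) = (S² + ((2*S)*(2*S))*S) + S = (S² + (4*S²)*S) + S = (S² + 4*S³) + S = S + S² + 4*S³)
q(D)² = (-15*(1 - 15 + 4*(-15)²))² = (-15*(1 - 15 + 4*225))² = (-15*(1 - 15 + 900))² = (-15*886)² = (-13290)² = 176624100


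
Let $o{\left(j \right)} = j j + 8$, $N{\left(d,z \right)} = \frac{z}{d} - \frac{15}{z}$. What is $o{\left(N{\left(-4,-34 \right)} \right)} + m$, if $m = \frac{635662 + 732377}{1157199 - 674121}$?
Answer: $\frac{4224424573}{46536514} \approx 90.777$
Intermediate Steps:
$N{\left(d,z \right)} = - \frac{15}{z} + \frac{z}{d}$
$o{\left(j \right)} = 8 + j^{2}$ ($o{\left(j \right)} = j^{2} + 8 = 8 + j^{2}$)
$m = \frac{456013}{161026}$ ($m = \frac{1368039}{483078} = 1368039 \cdot \frac{1}{483078} = \frac{456013}{161026} \approx 2.8319$)
$o{\left(N{\left(-4,-34 \right)} \right)} + m = \left(8 + \left(- \frac{15}{-34} - \frac{34}{-4}\right)^{2}\right) + \frac{456013}{161026} = \left(8 + \left(\left(-15\right) \left(- \frac{1}{34}\right) - - \frac{17}{2}\right)^{2}\right) + \frac{456013}{161026} = \left(8 + \left(\frac{15}{34} + \frac{17}{2}\right)^{2}\right) + \frac{456013}{161026} = \left(8 + \left(\frac{152}{17}\right)^{2}\right) + \frac{456013}{161026} = \left(8 + \frac{23104}{289}\right) + \frac{456013}{161026} = \frac{25416}{289} + \frac{456013}{161026} = \frac{4224424573}{46536514}$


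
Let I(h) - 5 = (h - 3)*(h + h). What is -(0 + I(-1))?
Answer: -13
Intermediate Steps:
I(h) = 5 + 2*h*(-3 + h) (I(h) = 5 + (h - 3)*(h + h) = 5 + (-3 + h)*(2*h) = 5 + 2*h*(-3 + h))
-(0 + I(-1)) = -(0 + (5 - 6*(-1) + 2*(-1)²)) = -(0 + (5 + 6 + 2*1)) = -(0 + (5 + 6 + 2)) = -(0 + 13) = -1*13 = -13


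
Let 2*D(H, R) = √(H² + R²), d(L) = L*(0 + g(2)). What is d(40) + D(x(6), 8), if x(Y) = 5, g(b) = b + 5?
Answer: 280 + √89/2 ≈ 284.72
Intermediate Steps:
g(b) = 5 + b
d(L) = 7*L (d(L) = L*(0 + (5 + 2)) = L*(0 + 7) = L*7 = 7*L)
D(H, R) = √(H² + R²)/2
d(40) + D(x(6), 8) = 7*40 + √(5² + 8²)/2 = 280 + √(25 + 64)/2 = 280 + √89/2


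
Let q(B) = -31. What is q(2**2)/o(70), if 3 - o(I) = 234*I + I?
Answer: 31/16447 ≈ 0.0018848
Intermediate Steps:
o(I) = 3 - 235*I (o(I) = 3 - (234*I + I) = 3 - 235*I)
q(2**2)/o(70) = -31/(3 - 235*70) = -31/(3 - 16450) = -31/(-16447) = -31*(-1/16447) = 31/16447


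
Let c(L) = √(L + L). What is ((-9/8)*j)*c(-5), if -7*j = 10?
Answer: 45*I*√10/28 ≈ 5.0822*I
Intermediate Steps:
j = -10/7 (j = -⅐*10 = -10/7 ≈ -1.4286)
c(L) = √2*√L (c(L) = √(2*L) = √2*√L)
((-9/8)*j)*c(-5) = (-9/8*(-10/7))*(√2*√(-5)) = (-9*⅛*(-10/7))*(√2*(I*√5)) = (-9/8*(-10/7))*(I*√10) = 45*(I*√10)/28 = 45*I*√10/28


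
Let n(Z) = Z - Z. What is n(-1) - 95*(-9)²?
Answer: -7695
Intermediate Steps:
n(Z) = 0
n(-1) - 95*(-9)² = 0 - 95*(-9)² = 0 - 95*81 = 0 - 7695 = -7695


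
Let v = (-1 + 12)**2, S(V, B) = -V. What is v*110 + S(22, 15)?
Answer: 13288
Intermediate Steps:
v = 121 (v = 11**2 = 121)
v*110 + S(22, 15) = 121*110 - 1*22 = 13310 - 22 = 13288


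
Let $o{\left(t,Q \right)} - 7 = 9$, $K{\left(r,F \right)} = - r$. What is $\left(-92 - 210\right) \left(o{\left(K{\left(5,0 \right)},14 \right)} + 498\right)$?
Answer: $-155228$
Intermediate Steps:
$o{\left(t,Q \right)} = 16$ ($o{\left(t,Q \right)} = 7 + 9 = 16$)
$\left(-92 - 210\right) \left(o{\left(K{\left(5,0 \right)},14 \right)} + 498\right) = \left(-92 - 210\right) \left(16 + 498\right) = \left(-302\right) 514 = -155228$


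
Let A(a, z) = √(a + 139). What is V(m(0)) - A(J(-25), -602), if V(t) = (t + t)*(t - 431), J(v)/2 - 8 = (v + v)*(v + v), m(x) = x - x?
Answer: -√5155 ≈ -71.798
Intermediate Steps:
m(x) = 0
J(v) = 16 + 8*v² (J(v) = 16 + 2*((v + v)*(v + v)) = 16 + 2*((2*v)*(2*v)) = 16 + 2*(4*v²) = 16 + 8*v²)
A(a, z) = √(139 + a)
V(t) = 2*t*(-431 + t) (V(t) = (2*t)*(-431 + t) = 2*t*(-431 + t))
V(m(0)) - A(J(-25), -602) = 2*0*(-431 + 0) - √(139 + (16 + 8*(-25)²)) = 2*0*(-431) - √(139 + (16 + 8*625)) = 0 - √(139 + (16 + 5000)) = 0 - √(139 + 5016) = 0 - √5155 = -√5155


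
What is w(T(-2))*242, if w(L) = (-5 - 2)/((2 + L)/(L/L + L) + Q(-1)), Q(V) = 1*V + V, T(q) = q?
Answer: 847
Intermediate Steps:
Q(V) = 2*V (Q(V) = V + V = 2*V)
w(L) = -7/(-2 + (2 + L)/(1 + L)) (w(L) = (-5 - 2)/((2 + L)/(L/L + L) + 2*(-1)) = -7/((2 + L)/(1 + L) - 2) = -7/(-2 + (2 + L)/(1 + L)))
w(T(-2))*242 = (7 + 7/(-2))*242 = (7 + 7*(-½))*242 = (7 - 7/2)*242 = (7/2)*242 = 847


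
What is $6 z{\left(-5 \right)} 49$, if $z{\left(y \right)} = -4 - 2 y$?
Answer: $1764$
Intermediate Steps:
$6 z{\left(-5 \right)} 49 = 6 \left(-4 - -10\right) 49 = 6 \left(-4 + 10\right) 49 = 6 \cdot 6 \cdot 49 = 36 \cdot 49 = 1764$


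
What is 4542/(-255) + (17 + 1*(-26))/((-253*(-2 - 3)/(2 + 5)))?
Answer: -384113/21505 ≈ -17.862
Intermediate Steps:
4542/(-255) + (17 + 1*(-26))/((-253*(-2 - 3)/(2 + 5))) = 4542*(-1/255) + (17 - 26)/((-(-1265)/7)) = -1514/85 - 9/((-(-1265)/7)) = -1514/85 - 9/((-253*(-5/7))) = -1514/85 - 9/1265/7 = -1514/85 - 9*7/1265 = -1514/85 - 63/1265 = -384113/21505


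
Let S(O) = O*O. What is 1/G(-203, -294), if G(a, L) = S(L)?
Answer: 1/86436 ≈ 1.1569e-5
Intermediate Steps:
S(O) = O**2
G(a, L) = L**2
1/G(-203, -294) = 1/((-294)**2) = 1/86436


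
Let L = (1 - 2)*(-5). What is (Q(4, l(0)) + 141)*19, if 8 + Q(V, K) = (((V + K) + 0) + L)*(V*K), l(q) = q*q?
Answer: 2527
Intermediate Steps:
L = 5 (L = -1*(-5) = 5)
l(q) = q²
Q(V, K) = -8 + K*V*(5 + K + V) (Q(V, K) = -8 + (((V + K) + 0) + 5)*(V*K) = -8 + (((K + V) + 0) + 5)*(K*V) = -8 + ((K + V) + 5)*(K*V) = -8 + (5 + K + V)*(K*V) = -8 + K*V*(5 + K + V))
(Q(4, l(0)) + 141)*19 = ((-8 + 0²*4² + 4*(0²)² + 5*0²*4) + 141)*19 = ((-8 + 0*16 + 4*0² + 5*0*4) + 141)*19 = ((-8 + 0 + 4*0 + 0) + 141)*19 = ((-8 + 0 + 0 + 0) + 141)*19 = (-8 + 141)*19 = 133*19 = 2527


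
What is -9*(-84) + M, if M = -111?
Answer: 645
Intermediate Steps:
-9*(-84) + M = -9*(-84) - 111 = 756 - 111 = 645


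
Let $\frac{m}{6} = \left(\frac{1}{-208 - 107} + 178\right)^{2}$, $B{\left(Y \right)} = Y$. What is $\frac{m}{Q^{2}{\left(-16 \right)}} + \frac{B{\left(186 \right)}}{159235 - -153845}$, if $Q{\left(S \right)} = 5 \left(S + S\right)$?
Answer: $\frac{8202654981449}{1104546240000} \approx 7.4263$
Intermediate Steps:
$Q{\left(S \right)} = 10 S$ ($Q{\left(S \right)} = 5 \cdot 2 S = 10 S$)
$m = \frac{6287465522}{33075}$ ($m = 6 \left(\frac{1}{-208 - 107} + 178\right)^{2} = 6 \left(\frac{1}{-315} + 178\right)^{2} = 6 \left(- \frac{1}{315} + 178\right)^{2} = 6 \left(\frac{56069}{315}\right)^{2} = 6 \cdot \frac{3143732761}{99225} = \frac{6287465522}{33075} \approx 1.901 \cdot 10^{5}$)
$\frac{m}{Q^{2}{\left(-16 \right)}} + \frac{B{\left(186 \right)}}{159235 - -153845} = \frac{6287465522}{33075 \left(10 \left(-16\right)\right)^{2}} + \frac{186}{159235 - -153845} = \frac{6287465522}{33075 \left(-160\right)^{2}} + \frac{186}{159235 + 153845} = \frac{6287465522}{33075 \cdot 25600} + \frac{186}{313080} = \frac{6287465522}{33075} \cdot \frac{1}{25600} + 186 \cdot \frac{1}{313080} = \frac{3143732761}{423360000} + \frac{31}{52180} = \frac{8202654981449}{1104546240000}$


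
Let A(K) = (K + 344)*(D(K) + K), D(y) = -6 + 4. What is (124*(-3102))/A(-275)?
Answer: 128216/6371 ≈ 20.125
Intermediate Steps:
D(y) = -2
A(K) = (-2 + K)*(344 + K) (A(K) = (K + 344)*(-2 + K) = (344 + K)*(-2 + K) = (-2 + K)*(344 + K))
(124*(-3102))/A(-275) = (124*(-3102))/(-688 + (-275)**2 + 342*(-275)) = -384648/(-688 + 75625 - 94050) = -384648/(-19113) = -384648*(-1/19113) = 128216/6371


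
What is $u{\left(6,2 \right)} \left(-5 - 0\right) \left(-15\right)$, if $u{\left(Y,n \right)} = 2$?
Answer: $150$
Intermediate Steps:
$u{\left(6,2 \right)} \left(-5 - 0\right) \left(-15\right) = 2 \left(-5 - 0\right) \left(-15\right) = 2 \left(-5 + 0\right) \left(-15\right) = 2 \left(-5\right) \left(-15\right) = \left(-10\right) \left(-15\right) = 150$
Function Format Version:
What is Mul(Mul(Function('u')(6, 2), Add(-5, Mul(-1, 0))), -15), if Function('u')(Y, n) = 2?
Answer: 150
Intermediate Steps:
Mul(Mul(Function('u')(6, 2), Add(-5, Mul(-1, 0))), -15) = Mul(Mul(2, Add(-5, Mul(-1, 0))), -15) = Mul(Mul(2, Add(-5, 0)), -15) = Mul(Mul(2, -5), -15) = Mul(-10, -15) = 150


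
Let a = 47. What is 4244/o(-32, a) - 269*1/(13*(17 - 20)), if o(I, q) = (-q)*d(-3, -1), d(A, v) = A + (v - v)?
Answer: 22605/611 ≈ 36.997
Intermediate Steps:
d(A, v) = A (d(A, v) = A + 0 = A)
o(I, q) = 3*q (o(I, q) = -q*(-3) = 3*q)
4244/o(-32, a) - 269*1/(13*(17 - 20)) = 4244/((3*47)) - 269*1/(13*(17 - 20)) = 4244/141 - 269/(13*(-3)) = 4244*(1/141) - 269/(-39) = 4244/141 - 269*(-1/39) = 4244/141 + 269/39 = 22605/611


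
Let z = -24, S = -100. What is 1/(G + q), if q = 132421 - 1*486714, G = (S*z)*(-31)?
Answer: -1/428693 ≈ -2.3327e-6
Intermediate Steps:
G = -74400 (G = -100*(-24)*(-31) = 2400*(-31) = -74400)
q = -354293 (q = 132421 - 486714 = -354293)
1/(G + q) = 1/(-74400 - 354293) = 1/(-428693) = -1/428693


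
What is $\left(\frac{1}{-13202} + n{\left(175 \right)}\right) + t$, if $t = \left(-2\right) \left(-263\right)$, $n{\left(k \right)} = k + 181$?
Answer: $\frac{11644163}{13202} \approx 882.0$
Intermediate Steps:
$n{\left(k \right)} = 181 + k$
$t = 526$
$\left(\frac{1}{-13202} + n{\left(175 \right)}\right) + t = \left(\frac{1}{-13202} + \left(181 + 175\right)\right) + 526 = \left(- \frac{1}{13202} + 356\right) + 526 = \frac{4699911}{13202} + 526 = \frac{11644163}{13202}$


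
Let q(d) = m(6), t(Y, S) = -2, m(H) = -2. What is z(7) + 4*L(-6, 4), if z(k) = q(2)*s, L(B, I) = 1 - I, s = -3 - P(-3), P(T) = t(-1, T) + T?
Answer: -16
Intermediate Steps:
q(d) = -2
P(T) = -2 + T
s = 2 (s = -3 - (-2 - 3) = -3 - 1*(-5) = -3 + 5 = 2)
z(k) = -4 (z(k) = -2*2 = -4)
z(7) + 4*L(-6, 4) = -4 + 4*(1 - 1*4) = -4 + 4*(1 - 4) = -4 + 4*(-3) = -4 - 12 = -16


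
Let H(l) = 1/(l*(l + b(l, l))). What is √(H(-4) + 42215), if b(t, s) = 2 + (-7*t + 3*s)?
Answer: 3*√3677394/28 ≈ 205.46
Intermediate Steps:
b(t, s) = 2 - 7*t + 3*s
H(l) = 1/(l*(2 - 3*l)) (H(l) = 1/(l*(l + (2 - 7*l + 3*l))) = 1/(l*(l + (2 - 4*l))) = 1/(l*(2 - 3*l)))
√(H(-4) + 42215) = √(1/((-4)*(2 - 3*(-4))) + 42215) = √(-1/(4*(2 + 12)) + 42215) = √(-¼/14 + 42215) = √(-¼*1/14 + 42215) = √(-1/56 + 42215) = √(2364039/56) = 3*√3677394/28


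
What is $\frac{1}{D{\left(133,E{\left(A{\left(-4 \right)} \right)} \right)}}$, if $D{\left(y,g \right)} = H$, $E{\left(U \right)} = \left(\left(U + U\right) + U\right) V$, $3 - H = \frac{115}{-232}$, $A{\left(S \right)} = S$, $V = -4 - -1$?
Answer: $\frac{232}{811} \approx 0.28607$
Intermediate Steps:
$V = -3$ ($V = -4 + 1 = -3$)
$H = \frac{811}{232}$ ($H = 3 - \frac{115}{-232} = 3 - 115 \left(- \frac{1}{232}\right) = 3 - - \frac{115}{232} = 3 + \frac{115}{232} = \frac{811}{232} \approx 3.4957$)
$E{\left(U \right)} = - 9 U$ ($E{\left(U \right)} = \left(\left(U + U\right) + U\right) \left(-3\right) = \left(2 U + U\right) \left(-3\right) = 3 U \left(-3\right) = - 9 U$)
$D{\left(y,g \right)} = \frac{811}{232}$
$\frac{1}{D{\left(133,E{\left(A{\left(-4 \right)} \right)} \right)}} = \frac{1}{\frac{811}{232}} = \frac{232}{811}$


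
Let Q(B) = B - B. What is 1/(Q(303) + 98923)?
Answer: 1/98923 ≈ 1.0109e-5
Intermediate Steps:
Q(B) = 0
1/(Q(303) + 98923) = 1/(0 + 98923) = 1/98923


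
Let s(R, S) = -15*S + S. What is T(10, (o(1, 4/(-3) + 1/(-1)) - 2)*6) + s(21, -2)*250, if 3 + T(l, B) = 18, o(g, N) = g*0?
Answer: 7015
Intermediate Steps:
o(g, N) = 0
s(R, S) = -14*S
T(l, B) = 15 (T(l, B) = -3 + 18 = 15)
T(10, (o(1, 4/(-3) + 1/(-1)) - 2)*6) + s(21, -2)*250 = 15 - 14*(-2)*250 = 15 + 28*250 = 15 + 7000 = 7015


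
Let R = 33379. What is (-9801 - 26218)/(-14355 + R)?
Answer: -36019/19024 ≈ -1.8933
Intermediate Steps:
(-9801 - 26218)/(-14355 + R) = (-9801 - 26218)/(-14355 + 33379) = -36019/19024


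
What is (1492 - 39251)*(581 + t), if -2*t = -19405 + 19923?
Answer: -12158398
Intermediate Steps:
t = -259 (t = -(-19405 + 19923)/2 = -½*518 = -259)
(1492 - 39251)*(581 + t) = (1492 - 39251)*(581 - 259) = -37759*322 = -12158398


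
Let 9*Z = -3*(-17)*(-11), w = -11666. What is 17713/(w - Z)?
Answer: -53139/34811 ≈ -1.5265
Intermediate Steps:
Z = -187/3 (Z = (-3*(-17)*(-11))/9 = (51*(-11))/9 = (⅑)*(-561) = -187/3 ≈ -62.333)
17713/(w - Z) = 17713/(-11666 - 1*(-187/3)) = 17713/(-11666 + 187/3) = 17713/(-34811/3) = 17713*(-3/34811) = -53139/34811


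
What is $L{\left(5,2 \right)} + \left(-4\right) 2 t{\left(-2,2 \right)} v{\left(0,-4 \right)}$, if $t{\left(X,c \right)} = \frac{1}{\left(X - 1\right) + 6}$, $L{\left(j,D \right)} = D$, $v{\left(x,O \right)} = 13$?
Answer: $- \frac{98}{3} \approx -32.667$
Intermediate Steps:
$t{\left(X,c \right)} = \frac{1}{5 + X}$ ($t{\left(X,c \right)} = \frac{1}{\left(-1 + X\right) + 6} = \frac{1}{5 + X}$)
$L{\left(5,2 \right)} + \left(-4\right) 2 t{\left(-2,2 \right)} v{\left(0,-4 \right)} = 2 + \frac{\left(-4\right) 2}{5 - 2} \cdot 13 = 2 + - \frac{8}{3} \cdot 13 = 2 + \left(-8\right) \frac{1}{3} \cdot 13 = 2 - \frac{104}{3} = - \frac{98}{3}$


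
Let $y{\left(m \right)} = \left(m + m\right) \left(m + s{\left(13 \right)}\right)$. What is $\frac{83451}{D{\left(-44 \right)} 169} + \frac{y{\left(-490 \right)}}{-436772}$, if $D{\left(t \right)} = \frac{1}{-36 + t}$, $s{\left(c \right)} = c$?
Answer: $- \frac{104142993375}{2636231} \approx -39505.0$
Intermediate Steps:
$y{\left(m \right)} = 2 m \left(13 + m\right)$ ($y{\left(m \right)} = \left(m + m\right) \left(m + 13\right) = 2 m \left(13 + m\right)$)
$\frac{83451}{D{\left(-44 \right)} 169} + \frac{y{\left(-490 \right)}}{-436772} = \frac{83451}{\frac{1}{-36 - 44} \cdot 169} + \frac{2 \left(-490\right) \left(13 - 490\right)}{-436772} = \frac{83451}{\frac{1}{-80} \cdot 169} + 2 \left(-490\right) \left(-477\right) \left(- \frac{1}{436772}\right) = \frac{83451}{\left(- \frac{1}{80}\right) 169} + 467460 \left(- \frac{1}{436772}\right) = \frac{83451}{- \frac{169}{80}} - \frac{16695}{15599} = 83451 \left(- \frac{80}{169}\right) - \frac{16695}{15599} = - \frac{6676080}{169} - \frac{16695}{15599} = - \frac{104142993375}{2636231}$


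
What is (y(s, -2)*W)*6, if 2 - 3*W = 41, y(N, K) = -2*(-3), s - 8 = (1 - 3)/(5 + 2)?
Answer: -468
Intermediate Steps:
s = 54/7 (s = 8 + (1 - 3)/(5 + 2) = 8 - 2/7 = 54/7 ≈ 7.7143)
y(N, K) = 6
W = -13 (W = 2/3 - 1/3*41 = 2/3 - 41/3 = -13)
(y(s, -2)*W)*6 = (6*(-13))*6 = -78*6 = -468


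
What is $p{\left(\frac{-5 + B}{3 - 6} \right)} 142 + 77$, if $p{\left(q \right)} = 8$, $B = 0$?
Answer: $1213$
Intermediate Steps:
$p{\left(\frac{-5 + B}{3 - 6} \right)} 142 + 77 = 8 \cdot 142 + 77 = 1136 + 77 = 1213$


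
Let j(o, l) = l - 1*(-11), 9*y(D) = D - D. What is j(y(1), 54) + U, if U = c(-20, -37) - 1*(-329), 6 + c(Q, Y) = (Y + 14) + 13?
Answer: 378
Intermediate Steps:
c(Q, Y) = 21 + Y (c(Q, Y) = -6 + ((Y + 14) + 13) = -6 + ((14 + Y) + 13) = -6 + (27 + Y) = 21 + Y)
y(D) = 0 (y(D) = (D - D)/9 = (1/9)*0 = 0)
j(o, l) = 11 + l (j(o, l) = l + 11 = 11 + l)
U = 313 (U = (21 - 37) - 1*(-329) = -16 + 329 = 313)
j(y(1), 54) + U = (11 + 54) + 313 = 65 + 313 = 378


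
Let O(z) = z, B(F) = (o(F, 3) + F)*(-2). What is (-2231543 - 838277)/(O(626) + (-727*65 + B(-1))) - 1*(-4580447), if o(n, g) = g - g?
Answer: 213575572089/46627 ≈ 4.5805e+6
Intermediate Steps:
o(n, g) = 0
B(F) = -2*F (B(F) = (0 + F)*(-2) = F*(-2) = -2*F)
(-2231543 - 838277)/(O(626) + (-727*65 + B(-1))) - 1*(-4580447) = (-2231543 - 838277)/(626 + (-727*65 - 2*(-1))) - 1*(-4580447) = -3069820/(626 + (-47255 + 2)) + 4580447 = -3069820/(626 - 47253) + 4580447 = -3069820/(-46627) + 4580447 = -3069820*(-1/46627) + 4580447 = 3069820/46627 + 4580447 = 213575572089/46627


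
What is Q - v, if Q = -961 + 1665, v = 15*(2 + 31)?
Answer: 209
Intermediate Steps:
v = 495 (v = 15*33 = 495)
Q = 704
Q - v = 704 - 1*495 = 704 - 495 = 209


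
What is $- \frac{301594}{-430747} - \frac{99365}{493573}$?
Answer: $\frac{106057479707}{212605089031} \approx 0.49885$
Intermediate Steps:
$- \frac{301594}{-430747} - \frac{99365}{493573} = \left(-301594\right) \left(- \frac{1}{430747}\right) - \frac{99365}{493573} = \frac{301594}{430747} - \frac{99365}{493573} = \frac{106057479707}{212605089031}$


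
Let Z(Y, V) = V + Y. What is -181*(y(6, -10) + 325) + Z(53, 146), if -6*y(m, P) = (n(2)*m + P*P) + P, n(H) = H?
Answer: -55549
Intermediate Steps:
y(m, P) = -m/3 - P/6 - P**2/6 (y(m, P) = -((2*m + P*P) + P)/6 = -((2*m + P**2) + P)/6 = -((P**2 + 2*m) + P)/6 = -(P + P**2 + 2*m)/6 = -m/3 - P/6 - P**2/6)
-181*(y(6, -10) + 325) + Z(53, 146) = -181*((-1/3*6 - 1/6*(-10) - 1/6*(-10)**2) + 325) + (146 + 53) = -181*((-2 + 5/3 - 1/6*100) + 325) + 199 = -181*((-2 + 5/3 - 50/3) + 325) + 199 = -181*(-17 + 325) + 199 = -181*308 + 199 = -55748 + 199 = -55549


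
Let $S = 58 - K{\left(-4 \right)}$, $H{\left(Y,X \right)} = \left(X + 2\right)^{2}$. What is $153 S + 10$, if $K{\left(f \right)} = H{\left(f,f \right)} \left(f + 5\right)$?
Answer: $8272$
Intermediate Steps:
$H{\left(Y,X \right)} = \left(2 + X\right)^{2}$
$K{\left(f \right)} = \left(2 + f\right)^{2} \left(5 + f\right)$ ($K{\left(f \right)} = \left(2 + f\right)^{2} \left(f + 5\right) = \left(2 + f\right)^{2} \left(5 + f\right)$)
$S = 54$ ($S = 58 - \left(2 - 4\right)^{2} \left(5 - 4\right) = 58 - \left(-2\right)^{2} \cdot 1 = 58 - 4 \cdot 1 = 58 - 4 = 54$)
$153 S + 10 = 153 \cdot 54 + 10 = 8262 + 10 = 8272$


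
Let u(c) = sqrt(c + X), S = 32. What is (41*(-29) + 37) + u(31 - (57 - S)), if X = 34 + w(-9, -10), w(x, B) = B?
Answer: -1152 + sqrt(30) ≈ -1146.5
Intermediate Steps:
X = 24 (X = 34 - 10 = 24)
u(c) = sqrt(24 + c) (u(c) = sqrt(c + 24) = sqrt(24 + c))
(41*(-29) + 37) + u(31 - (57 - S)) = (41*(-29) + 37) + sqrt(24 + (31 - (57 - 1*32))) = (-1189 + 37) + sqrt(24 + (31 - (57 - 32))) = -1152 + sqrt(24 + (31 - 1*25)) = -1152 + sqrt(24 + (31 - 25)) = -1152 + sqrt(24 + 6) = -1152 + sqrt(30)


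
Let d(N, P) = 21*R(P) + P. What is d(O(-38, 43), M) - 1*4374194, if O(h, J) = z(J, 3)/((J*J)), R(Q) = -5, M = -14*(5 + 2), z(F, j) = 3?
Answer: -4374397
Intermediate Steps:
M = -98 (M = -14*7 = -98)
O(h, J) = 3/J² (O(h, J) = 3/((J*J)) = 3/(J²) = 3/J²)
d(N, P) = -105 + P (d(N, P) = 21*(-5) + P = -105 + P)
d(O(-38, 43), M) - 1*4374194 = (-105 - 98) - 1*4374194 = -203 - 4374194 = -4374397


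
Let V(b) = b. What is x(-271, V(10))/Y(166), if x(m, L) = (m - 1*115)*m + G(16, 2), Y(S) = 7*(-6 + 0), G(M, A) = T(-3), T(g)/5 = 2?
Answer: -17436/7 ≈ -2490.9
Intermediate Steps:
T(g) = 10 (T(g) = 5*2 = 10)
G(M, A) = 10
Y(S) = -42 (Y(S) = 7*(-6) = -42)
x(m, L) = 10 + m*(-115 + m) (x(m, L) = (m - 1*115)*m + 10 = (m - 115)*m + 10 = (-115 + m)*m + 10 = m*(-115 + m) + 10 = 10 + m*(-115 + m))
x(-271, V(10))/Y(166) = (10 + (-271)**2 - 115*(-271))/(-42) = (10 + 73441 + 31165)*(-1/42) = 104616*(-1/42) = -17436/7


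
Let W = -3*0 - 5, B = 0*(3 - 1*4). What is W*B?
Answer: 0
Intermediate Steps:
B = 0 (B = 0*(3 - 4) = 0*(-1) = 0)
W = -5 (W = 0 - 5 = -5)
W*B = -5*0 = 0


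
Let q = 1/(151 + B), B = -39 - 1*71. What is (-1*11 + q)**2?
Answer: 202500/1681 ≈ 120.46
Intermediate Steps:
B = -110 (B = -39 - 71 = -110)
q = 1/41 (q = 1/(151 - 110) = 1/41 ≈ 0.024390)
(-1*11 + q)**2 = (-1*11 + 1/41)**2 = (-11 + 1/41)**2 = (-450/41)**2 = 202500/1681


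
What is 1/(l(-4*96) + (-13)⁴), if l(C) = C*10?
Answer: 1/24721 ≈ 4.0451e-5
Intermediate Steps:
l(C) = 10*C
1/(l(-4*96) + (-13)⁴) = 1/(10*(-4*96) + (-13)⁴) = 1/(10*(-384) + 28561) = 1/(-3840 + 28561) = 1/24721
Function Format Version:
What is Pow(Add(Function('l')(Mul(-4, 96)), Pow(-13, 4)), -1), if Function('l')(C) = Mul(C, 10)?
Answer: Rational(1, 24721) ≈ 4.0451e-5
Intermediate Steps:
Function('l')(C) = Mul(10, C)
Pow(Add(Function('l')(Mul(-4, 96)), Pow(-13, 4)), -1) = Pow(Add(Mul(10, Mul(-4, 96)), Pow(-13, 4)), -1) = Pow(Add(Mul(10, -384), 28561), -1) = Pow(Add(-3840, 28561), -1) = Pow(24721, -1) = Rational(1, 24721)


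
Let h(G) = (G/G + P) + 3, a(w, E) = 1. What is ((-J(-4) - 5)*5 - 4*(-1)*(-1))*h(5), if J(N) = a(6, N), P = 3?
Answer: -238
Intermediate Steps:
J(N) = 1
h(G) = 7 (h(G) = (G/G + 3) + 3 = (1 + 3) + 3 = 4 + 3 = 7)
((-J(-4) - 5)*5 - 4*(-1)*(-1))*h(5) = ((-1*1 - 5)*5 - 4*(-1)*(-1))*7 = ((-1 - 5)*5 + 4*(-1))*7 = (-6*5 - 4)*7 = (-30 - 4)*7 = -34*7 = -238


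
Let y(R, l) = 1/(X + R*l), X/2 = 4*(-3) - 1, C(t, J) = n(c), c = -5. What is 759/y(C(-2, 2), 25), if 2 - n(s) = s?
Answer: 113091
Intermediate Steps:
n(s) = 2 - s
C(t, J) = 7 (C(t, J) = 2 - 1*(-5) = 2 + 5 = 7)
X = -26 (X = 2*(4*(-3) - 1) = 2*(-12 - 1) = 2*(-13) = -26)
y(R, l) = 1/(-26 + R*l)
759/y(C(-2, 2), 25) = 759/(1/(-26 + 7*25)) = 759/(1/(-26 + 175)) = 759/(1/149) = 759*149 = 113091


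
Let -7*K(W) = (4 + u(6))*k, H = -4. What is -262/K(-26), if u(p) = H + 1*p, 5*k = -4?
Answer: -4585/12 ≈ -382.08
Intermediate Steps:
k = -⅘ (k = (⅕)*(-4) = -⅘ ≈ -0.80000)
u(p) = -4 + p (u(p) = -4 + 1*p = -4 + p)
K(W) = 24/35 (K(W) = -(4 + (-4 + 6))*(-4)/(7*5) = -(4 + 2)*(-4)/(7*5) = -6*(-4)/(7*5) = -⅐*(-24/5) = 24/35)
-262/K(-26) = -262/24/35 = -262*35/24 = -4585/12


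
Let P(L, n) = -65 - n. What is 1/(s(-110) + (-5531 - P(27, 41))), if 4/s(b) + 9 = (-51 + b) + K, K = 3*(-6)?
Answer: -47/254976 ≈ -0.00018433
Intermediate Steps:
K = -18
s(b) = 4/(-78 + b) (s(b) = 4/(-9 + ((-51 + b) - 18)) = 4/(-9 + (-69 + b)) = 4/(-78 + b))
1/(s(-110) + (-5531 - P(27, 41))) = 1/(4/(-78 - 110) + (-5531 - (-65 - 1*41))) = 1/(4/(-188) + (-5531 - (-65 - 41))) = 1/(4*(-1/188) + (-5531 - 1*(-106))) = 1/(-1/47 + (-5531 + 106)) = 1/(-1/47 - 5425) = 1/(-254976/47) = -47/254976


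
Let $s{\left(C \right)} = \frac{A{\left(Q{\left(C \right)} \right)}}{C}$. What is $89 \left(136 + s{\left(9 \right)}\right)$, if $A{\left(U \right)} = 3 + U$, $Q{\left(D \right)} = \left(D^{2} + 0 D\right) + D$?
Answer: $\frac{39071}{3} \approx 13024.0$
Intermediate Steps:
$Q{\left(D \right)} = D + D^{2}$ ($Q{\left(D \right)} = \left(D^{2} + 0\right) + D = D^{2} + D = D + D^{2}$)
$s{\left(C \right)} = \frac{3 + C \left(1 + C\right)}{C}$
$89 \left(136 + s{\left(9 \right)}\right) = 89 \left(136 + \left(1 + 9 + \frac{3}{9}\right)\right) = 89 \left(136 + \left(1 + 9 + 3 \cdot \frac{1}{9}\right)\right) = 89 \left(136 + \left(1 + 9 + \frac{1}{3}\right)\right) = 89 \left(136 + \frac{31}{3}\right) = 89 \cdot \frac{439}{3} = \frac{39071}{3}$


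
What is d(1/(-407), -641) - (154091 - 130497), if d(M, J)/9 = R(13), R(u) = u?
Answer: -23477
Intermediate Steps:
d(M, J) = 117 (d(M, J) = 9*13 = 117)
d(1/(-407), -641) - (154091 - 130497) = 117 - (154091 - 130497) = 117 - 1*23594 = 117 - 23594 = -23477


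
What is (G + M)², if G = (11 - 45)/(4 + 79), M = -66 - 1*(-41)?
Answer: 4447881/6889 ≈ 645.65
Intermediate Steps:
M = -25 (M = -66 + 41 = -25)
G = -34/83 ≈ -0.40964
(G + M)² = (-34/83 - 25)² = (-2109/83)² = 4447881/6889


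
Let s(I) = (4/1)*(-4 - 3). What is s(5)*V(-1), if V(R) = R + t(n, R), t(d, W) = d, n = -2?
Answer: 84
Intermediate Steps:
V(R) = -2 + R (V(R) = R - 2 = -2 + R)
s(I) = -28 (s(I) = (4*1)*(-7) = 4*(-7) = -28)
s(5)*V(-1) = -28*(-2 - 1) = -28*(-3) = 84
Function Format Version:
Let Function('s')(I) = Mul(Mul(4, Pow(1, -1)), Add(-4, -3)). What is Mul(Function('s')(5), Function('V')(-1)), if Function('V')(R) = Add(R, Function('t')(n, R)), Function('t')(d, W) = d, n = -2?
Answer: 84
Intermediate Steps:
Function('V')(R) = Add(-2, R) (Function('V')(R) = Add(R, -2) = Add(-2, R))
Function('s')(I) = -28 (Function('s')(I) = Mul(Mul(4, 1), -7) = Mul(4, -7) = -28)
Mul(Function('s')(5), Function('V')(-1)) = Mul(-28, Add(-2, -1)) = Mul(-28, -3) = 84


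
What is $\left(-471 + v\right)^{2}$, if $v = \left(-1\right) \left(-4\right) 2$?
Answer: $214369$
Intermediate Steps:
$v = 8$ ($v = 4 \cdot 2 = 8$)
$\left(-471 + v\right)^{2} = \left(-471 + 8\right)^{2} = \left(-463\right)^{2} = 214369$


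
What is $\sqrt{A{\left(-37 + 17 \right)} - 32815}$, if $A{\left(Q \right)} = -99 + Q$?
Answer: $i \sqrt{32934} \approx 181.48 i$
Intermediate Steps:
$\sqrt{A{\left(-37 + 17 \right)} - 32815} = \sqrt{\left(-99 + \left(-37 + 17\right)\right) - 32815} = \sqrt{\left(-99 - 20\right) - 32815} = \sqrt{-119 - 32815} = \sqrt{-32934} = i \sqrt{32934}$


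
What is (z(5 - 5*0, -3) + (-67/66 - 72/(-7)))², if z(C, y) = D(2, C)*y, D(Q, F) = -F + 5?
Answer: 18344089/213444 ≈ 85.943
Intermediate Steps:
D(Q, F) = 5 - F
z(C, y) = y*(5 - C) (z(C, y) = (5 - C)*y = y*(5 - C))
(z(5 - 5*0, -3) + (-67/66 - 72/(-7)))² = (-3*(5 - (5 - 5*0)) + (-67/66 - 72/(-7)))² = (-3*(5 - (5 + 0)) + (-67*1/66 - 72*(-⅐)))² = (-3*(5 - 1*5) + (-67/66 + 72/7))² = (-3*(5 - 5) + 4283/462)² = (-3*0 + 4283/462)² = (0 + 4283/462)² = (4283/462)² = 18344089/213444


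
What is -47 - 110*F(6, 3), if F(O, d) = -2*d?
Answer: 613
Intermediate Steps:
-47 - 110*F(6, 3) = -47 - (-220)*3 = -47 - 110*(-6) = -47 + 660 = 613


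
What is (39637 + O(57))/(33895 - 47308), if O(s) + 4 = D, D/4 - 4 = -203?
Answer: -38837/13413 ≈ -2.8955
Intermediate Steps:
D = -796 (D = 16 + 4*(-203) = 16 - 812 = -796)
O(s) = -800 (O(s) = -4 - 796 = -800)
(39637 + O(57))/(33895 - 47308) = (39637 - 800)/(33895 - 47308) = 38837/(-13413) = 38837*(-1/13413) = -38837/13413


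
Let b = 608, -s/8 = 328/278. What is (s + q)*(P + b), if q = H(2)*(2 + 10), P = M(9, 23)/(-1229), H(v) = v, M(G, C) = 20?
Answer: 1512357088/170831 ≈ 8852.9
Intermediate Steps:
s = -1312/139 (s = -2624/278 = -8*164/139 = -1312/139 ≈ -9.4388)
P = -20/1229 (P = 20/(-1229) = 20*(-1/1229) = -20/1229 ≈ -0.016273)
q = 24 (q = 2*(2 + 10) = 2*12 = 24)
(s + q)*(P + b) = (-1312/139 + 24)*(-20/1229 + 608) = (2024/139)*(747212/1229) = 1512357088/170831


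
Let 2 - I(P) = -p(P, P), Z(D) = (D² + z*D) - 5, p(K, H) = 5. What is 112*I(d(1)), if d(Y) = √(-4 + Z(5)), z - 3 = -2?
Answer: 784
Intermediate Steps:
z = 1 (z = 3 - 2 = 1)
Z(D) = -5 + D + D² (Z(D) = (D² + 1*D) - 5 = (D² + D) - 5 = (D + D²) - 5 = -5 + D + D²)
d(Y) = √21 (d(Y) = √(-4 + (-5 + 5 + 5²)) = √(-4 + (-5 + 5 + 25)) = √(-4 + 25) = √21)
I(P) = 7 (I(P) = 2 - (-1)*5 = 2 - 1*(-5) = 2 + 5 = 7)
112*I(d(1)) = 112*7 = 784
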